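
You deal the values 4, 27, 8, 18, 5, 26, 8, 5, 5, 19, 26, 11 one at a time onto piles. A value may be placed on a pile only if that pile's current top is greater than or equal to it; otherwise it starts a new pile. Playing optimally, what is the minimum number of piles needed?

The minimum number of non-increasing subsequences covering a sequence equals the length of its longest strictly increasing subsequence.
LIS length is 5 (e.g. 4, 8, 18, 19, 26), so 5 piles are needed.

5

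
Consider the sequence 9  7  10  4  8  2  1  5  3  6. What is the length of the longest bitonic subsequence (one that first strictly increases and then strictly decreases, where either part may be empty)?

5

inc[i] = longest strictly increasing subsequence ending at i; dec[i] = longest strictly decreasing subsequence starting at i:
i:      1  2  3  4  5  6  7  8  9 10
a[i]:   9  7 10  4  8  2  1  5  3  6
inc:    1  1  2  1  2  1  1  2  2  3
dec:    5  4  4  3  3  2  1  2  1  1
Best peak at i=1 (value 9): inc=1, dec=5, length 1+5−1 = 5.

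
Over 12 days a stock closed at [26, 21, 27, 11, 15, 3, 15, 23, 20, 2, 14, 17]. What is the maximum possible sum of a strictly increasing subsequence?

53

Let S[i] be the best sum of a strictly increasing subsequence ending at i:
i:      1  2  3  4  5  6  7  8  9 10 11 12
a[i]:  26 21 27 11 15  3 15 23 20  2 14 17
S:     26 21 53 11 26  3 26 49 46  2 25 43
Maximum is 53 (e.g. 26 + 27).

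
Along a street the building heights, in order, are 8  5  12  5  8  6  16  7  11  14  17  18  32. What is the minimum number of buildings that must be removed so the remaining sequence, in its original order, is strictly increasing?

Fewest deletions = n − (longest strictly increasing subsequence).
Patience tails:
8 → extends → [8]
5 → replaces 8 → [5]
12 → extends → [5, 12]
5 → already a tail → [5, 12]
8 → replaces 12 → [5, 8]
6 → replaces 8 → [5, 6]
16 → extends → [5, 6, 16]
7 → replaces 16 → [5, 6, 7]
11 → extends → [5, 6, 7, 11]
14 → extends → [5, 6, 7, 11, 14]
17 → extends → [5, 6, 7, 11, 14, 17]
18 → extends → [5, 6, 7, 11, 14, 17, 18]
32 → extends → [5, 6, 7, 11, 14, 17, 18, 32]
Longest strictly increasing subsequence has length 8, so deletions = 13 − 8 = 5.

5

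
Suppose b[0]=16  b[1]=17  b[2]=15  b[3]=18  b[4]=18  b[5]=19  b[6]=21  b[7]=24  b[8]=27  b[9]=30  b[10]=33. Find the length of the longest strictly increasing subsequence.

9

Track the smallest tail for each achievable length (strict):
16 → extends → [16]
17 → extends → [16, 17]
15 → replaces 16 → [15, 17]
18 → extends → [15, 17, 18]
18 → already a tail → [15, 17, 18]
19 → extends → [15, 17, 18, 19]
21 → extends → [15, 17, 18, 19, 21]
24 → extends → [15, 17, 18, 19, 21, 24]
27 → extends → [15, 17, 18, 19, 21, 24, 27]
30 → extends → [15, 17, 18, 19, 21, 24, 27, 30]
33 → extends → [15, 17, 18, 19, 21, 24, 27, 30, 33]
Nine tails, so the longest strictly increasing subsequence has length 9 (e.g. 16, 17, 18, 19, 21, 24, 27, 30, 33).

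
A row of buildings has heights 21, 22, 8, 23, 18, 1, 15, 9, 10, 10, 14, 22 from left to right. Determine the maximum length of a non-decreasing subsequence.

Let dp[i] be the length of the longest such subsequence ending at index i:
i:      1  2  3  4  5  6  7  8  9 10 11 12
a[i]:  21 22  8 23 18  1 15  9 10 10 14 22
dp:     1  2  1  3  2  1  2  2  3  4  5  6
Maximum dp value is 6.

6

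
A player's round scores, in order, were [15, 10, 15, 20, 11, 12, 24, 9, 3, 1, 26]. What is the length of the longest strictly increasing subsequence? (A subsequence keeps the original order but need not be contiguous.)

5

Track the smallest tail for each achievable length (strict):
15 → extends → [15]
10 → replaces 15 → [10]
15 → extends → [10, 15]
20 → extends → [10, 15, 20]
11 → replaces 15 → [10, 11, 20]
12 → replaces 20 → [10, 11, 12]
24 → extends → [10, 11, 12, 24]
9 → replaces 10 → [9, 11, 12, 24]
3 → replaces 9 → [3, 11, 12, 24]
1 → replaces 3 → [1, 11, 12, 24]
26 → extends → [1, 11, 12, 24, 26]
Five tails, so the longest strictly increasing subsequence has length 5 (e.g. 10, 15, 20, 24, 26).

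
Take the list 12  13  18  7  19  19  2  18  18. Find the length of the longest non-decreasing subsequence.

Let dp[i] be the length of the longest such subsequence ending at index i:
i:      1  2  3  4  5  6  7  8  9
a[i]:  12 13 18  7 19 19  2 18 18
dp:     1  2  3  1  4  5  1  4  5
Maximum dp value is 5.

5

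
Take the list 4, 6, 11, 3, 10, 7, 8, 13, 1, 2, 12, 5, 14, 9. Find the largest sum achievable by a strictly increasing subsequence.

Let S[i] be the best sum of a strictly increasing subsequence ending at i:
i:      1  2  3  4  5  6  7  8  9 10 11 12 13 14
a[i]:   4  6 11  3 10  7  8 13  1  2 12  5 14  9
S:      4 10 21  3 20 17 25 38  1  3 37  9 52 34
Maximum is 52 (e.g. 4 + 6 + 7 + 8 + 13 + 14).

52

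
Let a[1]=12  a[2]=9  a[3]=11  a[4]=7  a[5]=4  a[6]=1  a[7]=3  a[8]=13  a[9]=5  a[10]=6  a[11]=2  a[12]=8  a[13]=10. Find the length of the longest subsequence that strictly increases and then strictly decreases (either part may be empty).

6

inc[i] = longest strictly increasing subsequence ending at i; dec[i] = longest strictly decreasing subsequence starting at i:
i:      1  2  3  4  5  6  7  8  9 10 11 12 13
a[i]:  12  9 11  7  4  1  3 13  5  6  2  8 10
inc:    1  1  2  1  1  1  2  3  3  4  2  5  6
dec:    6  5  5  4  3  1  2  3  2  2  1  1  1
Best peak at i=1 (value 12): inc=1, dec=6, length 1+6−1 = 6.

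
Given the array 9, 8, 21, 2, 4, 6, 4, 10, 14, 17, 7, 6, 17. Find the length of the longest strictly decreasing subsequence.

Let dp[i] be the longest strictly decreasing subsequence ending at i:
i:      1  2  3  4  5  6  7  8  9 10 11 12 13
a[i]:   9  8 21  2  4  6  4 10 14 17  7  6 17
dp:     1  2  1  3  3  3  4  2  2  2  3  4  2
Maximum is 4.

4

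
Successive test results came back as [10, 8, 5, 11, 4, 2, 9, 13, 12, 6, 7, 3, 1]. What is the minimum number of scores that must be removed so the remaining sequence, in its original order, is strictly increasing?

10

Fewest deletions = n − (longest strictly increasing subsequence).
Patience tails:
10 → extends → [10]
8 → replaces 10 → [8]
5 → replaces 8 → [5]
11 → extends → [5, 11]
4 → replaces 5 → [4, 11]
2 → replaces 4 → [2, 11]
9 → replaces 11 → [2, 9]
13 → extends → [2, 9, 13]
12 → replaces 13 → [2, 9, 12]
6 → replaces 9 → [2, 6, 12]
7 → replaces 12 → [2, 6, 7]
3 → replaces 6 → [2, 3, 7]
1 → replaces 2 → [1, 3, 7]
Longest strictly increasing subsequence has length 3, so deletions = 13 − 3 = 10.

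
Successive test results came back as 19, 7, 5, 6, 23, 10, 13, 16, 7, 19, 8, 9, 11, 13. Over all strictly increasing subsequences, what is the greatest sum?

Let S[i] be the best sum of a strictly increasing subsequence ending at i:
i:      1  2  3  4  5  6  7  8  9 10 11 12 13 14
a[i]:  19  7  5  6 23 10 13 16  7 19  8  9 11 13
S:     19  7  5 11 42 21 34 50 18 69 26 35 46 59
Maximum is 69 (e.g. 5 + 6 + 10 + 13 + 16 + 19).

69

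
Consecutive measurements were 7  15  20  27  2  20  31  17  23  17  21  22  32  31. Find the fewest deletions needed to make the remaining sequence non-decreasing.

7

Fewest deletions = n − (longest non-decreasing subsequence).
i:      1  2  3  4  5  6  7  8  9 10 11 12 13 14
a[i]:   7 15 20 27  2 20 31 17 23 17 21 22 32 31
dp:     1  2  3  4  1  4  5  3  5  4  5  6  7  7
max dp = 7, so deletions = 14 − 7 = 7.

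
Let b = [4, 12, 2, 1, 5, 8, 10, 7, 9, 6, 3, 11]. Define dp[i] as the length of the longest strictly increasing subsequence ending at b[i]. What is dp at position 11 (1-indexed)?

dp[i] = 1 + max{dp[j] : j<i, b[j]<b[i]} (or 1 if no such j):
i:      1  2  3  4  5  6  7  8  9 10 11 12
b[i]:   4 12  2  1  5  8 10  7  9  6  3 11
dp:     1  2  1  1  2  3  4  3  4  3  2  5
At index 11 the value is 2.

2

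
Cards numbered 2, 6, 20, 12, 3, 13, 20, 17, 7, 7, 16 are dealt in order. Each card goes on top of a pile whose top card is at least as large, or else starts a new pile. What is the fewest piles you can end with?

5

The minimum number of non-increasing subsequences covering a sequence equals the length of its longest strictly increasing subsequence.
LIS length is 5 (e.g. 2, 6, 12, 13, 20), so 5 piles are needed.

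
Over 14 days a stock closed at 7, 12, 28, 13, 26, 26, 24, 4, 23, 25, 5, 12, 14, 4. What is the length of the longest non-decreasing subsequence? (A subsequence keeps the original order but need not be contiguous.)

Track the smallest tail for each achievable length (allowing ties):
7 → extends → [7]
12 → extends → [7, 12]
28 → extends → [7, 12, 28]
13 → replaces 28 → [7, 12, 13]
26 → extends → [7, 12, 13, 26]
26 → extends → [7, 12, 13, 26, 26]
24 → replaces 26 → [7, 12, 13, 24, 26]
4 → replaces 7 → [4, 12, 13, 24, 26]
23 → replaces 24 → [4, 12, 13, 23, 26]
25 → replaces 26 → [4, 12, 13, 23, 25]
5 → replaces 12 → [4, 5, 13, 23, 25]
12 → replaces 13 → [4, 5, 12, 23, 25]
14 → replaces 23 → [4, 5, 12, 14, 25]
4 → replaces 5 → [4, 4, 12, 14, 25]
Five tails, so the longest non-decreasing subsequence has length 5 (e.g. 7, 12, 13, 26, 26).

5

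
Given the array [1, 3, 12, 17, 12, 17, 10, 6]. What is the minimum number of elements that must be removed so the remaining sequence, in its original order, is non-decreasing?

3

Fewest deletions = n − (longest non-decreasing subsequence).
i:      1  2  3  4  5  6  7  8
a[i]:   1  3 12 17 12 17 10  6
dp:     1  2  3  4  4  5  3  3
max dp = 5, so deletions = 8 − 5 = 3.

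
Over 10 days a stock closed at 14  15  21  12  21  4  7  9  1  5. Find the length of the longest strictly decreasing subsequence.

4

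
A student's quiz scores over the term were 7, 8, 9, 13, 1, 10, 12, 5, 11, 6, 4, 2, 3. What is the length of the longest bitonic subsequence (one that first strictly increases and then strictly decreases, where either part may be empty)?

9

inc[i] = longest strictly increasing subsequence ending at i; dec[i] = longest strictly decreasing subsequence starting at i:
i:      1  2  3  4  5  6  7  8  9 10 11 12 13
a[i]:   7  8  9 13  1 10 12  5 11  6  4  2  3
inc:    1  2  3  4  1  4  5  2  5  3  2  2  3
dec:    4  4  4  6  1  4  5  3  4  3  2  1  1
Best peak at i=4 (value 13): inc=4, dec=6, length 4+6−1 = 9.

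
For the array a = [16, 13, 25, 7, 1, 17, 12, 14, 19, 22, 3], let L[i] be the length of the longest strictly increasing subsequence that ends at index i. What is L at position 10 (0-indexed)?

2

dp[i] = 1 + max{dp[j] : j<i, a[j]<a[i]} (or 1 if no such j):
i:      0  1  2  3  4  5  6  7  8  9 10
a[i]:  16 13 25  7  1 17 12 14 19 22  3
dp:     1  1  2  1  1  2  2  3  4  5  2
At index 10 the value is 2.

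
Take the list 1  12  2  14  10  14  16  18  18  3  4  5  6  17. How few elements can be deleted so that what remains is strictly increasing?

7

Fewest deletions = n − (longest strictly increasing subsequence).
i:      1  2  3  4  5  6  7  8  9 10 11 12 13 14
a[i]:   1 12  2 14 10 14 16 18 18  3  4  5  6 17
dp:     1  2  2  3  3  4  5  6  6  3  4  5  6  7
max dp = 7, so deletions = 14 − 7 = 7.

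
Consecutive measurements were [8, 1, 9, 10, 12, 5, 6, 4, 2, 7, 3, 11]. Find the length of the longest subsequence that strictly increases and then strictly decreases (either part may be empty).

inc[i] = longest strictly increasing subsequence ending at i; dec[i] = longest strictly decreasing subsequence starting at i:
i:      1  2  3  4  5  6  7  8  9 10 11 12
a[i]:   8  1  9 10 12  5  6  4  2  7  3 11
inc:    1  1  2  3  4  2  3  2  2  4  3  5
dec:    4  1  4  4  4  3  3  2  1  2  1  1
Best peak at i=5 (value 12): inc=4, dec=4, length 4+4−1 = 7.

7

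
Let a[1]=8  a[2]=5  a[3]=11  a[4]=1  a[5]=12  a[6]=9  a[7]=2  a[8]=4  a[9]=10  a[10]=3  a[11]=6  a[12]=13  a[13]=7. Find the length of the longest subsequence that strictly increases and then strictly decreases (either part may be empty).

6

inc[i] = longest strictly increasing subsequence ending at i; dec[i] = longest strictly decreasing subsequence starting at i:
i:      1  2  3  4  5  6  7  8  9 10 11 12 13
a[i]:   8  5 11  1 12  9  2  4 10  3  6 13  7
inc:    1  1  2  1  3  2  2  3  4  3  4  5  5
dec:    4  3  4  1  4  3  1  2  2  1  1  2  1
Best peak at i=5 (value 12): inc=3, dec=4, length 3+4−1 = 6.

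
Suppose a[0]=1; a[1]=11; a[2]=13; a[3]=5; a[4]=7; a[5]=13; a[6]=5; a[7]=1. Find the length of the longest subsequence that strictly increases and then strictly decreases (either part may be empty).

6

inc[i] = longest strictly increasing subsequence ending at i; dec[i] = longest strictly decreasing subsequence starting at i:
i:      0  1  2  3  4  5  6  7
a[i]:   1 11 13  5  7 13  5  1
inc:    1  2  3  2  3  4  2  1
dec:    1  4  4  2  3  3  2  1
Best peak at i=2 (value 13): inc=3, dec=4, length 3+4−1 = 6.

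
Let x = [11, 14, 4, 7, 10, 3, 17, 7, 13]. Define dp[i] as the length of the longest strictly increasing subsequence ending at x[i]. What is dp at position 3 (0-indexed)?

dp[i] = 1 + max{dp[j] : j<i, x[j]<x[i]} (or 1 if no such j):
i:      0  1  2  3  4  5  6  7  8
x[i]:  11 14  4  7 10  3 17  7 13
dp:     1  2  1  2  3  1  4  2  4
At index 3 the value is 2.

2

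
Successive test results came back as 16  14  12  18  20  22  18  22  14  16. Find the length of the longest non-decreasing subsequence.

5

Track the smallest tail for each achievable length (allowing ties):
16 → extends → [16]
14 → replaces 16 → [14]
12 → replaces 14 → [12]
18 → extends → [12, 18]
20 → extends → [12, 18, 20]
22 → extends → [12, 18, 20, 22]
18 → replaces 20 → [12, 18, 18, 22]
22 → extends → [12, 18, 18, 22, 22]
14 → replaces 18 → [12, 14, 18, 22, 22]
16 → replaces 18 → [12, 14, 16, 22, 22]
Five tails, so the longest non-decreasing subsequence has length 5 (e.g. 16, 18, 20, 22, 22).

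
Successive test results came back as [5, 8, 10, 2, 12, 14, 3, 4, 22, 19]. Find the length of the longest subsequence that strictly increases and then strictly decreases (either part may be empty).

7

inc[i] = longest strictly increasing subsequence ending at i; dec[i] = longest strictly decreasing subsequence starting at i:
i:      1  2  3  4  5  6  7  8  9 10
a[i]:   5  8 10  2 12 14  3  4 22 19
inc:    1  2  3  1  4  5  2  3  6  6
dec:    2  2  2  1  2  2  1  1  2  1
Best peak at i=9 (value 22): inc=6, dec=2, length 6+2−1 = 7.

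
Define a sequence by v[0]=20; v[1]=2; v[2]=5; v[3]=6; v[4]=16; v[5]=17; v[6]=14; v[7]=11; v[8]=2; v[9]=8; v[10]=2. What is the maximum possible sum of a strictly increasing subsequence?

46

Let S[i] be the best sum of a strictly increasing subsequence ending at i:
i:      0  1  2  3  4  5  6  7  8  9 10
v[i]:  20  2  5  6 16 17 14 11  2  8  2
S:     20  2  7 13 29 46 27 24  2 21  2
Maximum is 46 (e.g. 2 + 5 + 6 + 16 + 17).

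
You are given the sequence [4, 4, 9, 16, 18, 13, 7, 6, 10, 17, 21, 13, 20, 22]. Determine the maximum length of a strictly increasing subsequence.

Track the smallest tail for each achievable length (strict):
4 → extends → [4]
4 → already a tail → [4]
9 → extends → [4, 9]
16 → extends → [4, 9, 16]
18 → extends → [4, 9, 16, 18]
13 → replaces 16 → [4, 9, 13, 18]
7 → replaces 9 → [4, 7, 13, 18]
6 → replaces 7 → [4, 6, 13, 18]
10 → replaces 13 → [4, 6, 10, 18]
17 → replaces 18 → [4, 6, 10, 17]
21 → extends → [4, 6, 10, 17, 21]
13 → replaces 17 → [4, 6, 10, 13, 21]
20 → replaces 21 → [4, 6, 10, 13, 20]
22 → extends → [4, 6, 10, 13, 20, 22]
Six tails, so the longest strictly increasing subsequence has length 6 (e.g. 4, 9, 16, 18, 21, 22).

6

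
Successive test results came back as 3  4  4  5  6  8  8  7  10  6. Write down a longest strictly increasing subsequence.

Patience tails give the LIS length; then backtrack through the dp parents:
3 → extends → [3]
4 → extends → [3, 4]
4 → already a tail → [3, 4]
5 → extends → [3, 4, 5]
6 → extends → [3, 4, 5, 6]
8 → extends → [3, 4, 5, 6, 8]
8 → already a tail → [3, 4, 5, 6, 8]
7 → replaces 8 → [3, 4, 5, 6, 7]
10 → extends → [3, 4, 5, 6, 7, 10]
6 → already a tail → [3, 4, 5, 6, 7, 10]
Length 6; one witness is 3, 4, 5, 6, 8, 10.

3, 4, 5, 6, 8, 10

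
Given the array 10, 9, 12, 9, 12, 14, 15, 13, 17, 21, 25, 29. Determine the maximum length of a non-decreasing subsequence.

Track the smallest tail for each achievable length (allowing ties):
10 → extends → [10]
9 → replaces 10 → [9]
12 → extends → [9, 12]
9 → replaces 12 → [9, 9]
12 → extends → [9, 9, 12]
14 → extends → [9, 9, 12, 14]
15 → extends → [9, 9, 12, 14, 15]
13 → replaces 14 → [9, 9, 12, 13, 15]
17 → extends → [9, 9, 12, 13, 15, 17]
21 → extends → [9, 9, 12, 13, 15, 17, 21]
25 → extends → [9, 9, 12, 13, 15, 17, 21, 25]
29 → extends → [9, 9, 12, 13, 15, 17, 21, 25, 29]
Nine tails, so the longest non-decreasing subsequence has length 9 (e.g. 10, 12, 12, 14, 15, 17, 21, 25, 29).

9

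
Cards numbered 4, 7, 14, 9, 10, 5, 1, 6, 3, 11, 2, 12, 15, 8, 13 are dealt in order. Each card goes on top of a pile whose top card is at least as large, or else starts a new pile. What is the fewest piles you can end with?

7

The minimum number of non-increasing subsequences covering a sequence equals the length of its longest strictly increasing subsequence.
LIS length is 7 (e.g. 4, 7, 9, 10, 11, 12, 15), so 7 piles are needed.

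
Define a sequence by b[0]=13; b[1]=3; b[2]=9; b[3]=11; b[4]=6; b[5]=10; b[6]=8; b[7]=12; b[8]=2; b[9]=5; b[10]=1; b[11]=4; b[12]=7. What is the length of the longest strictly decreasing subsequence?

Let dp[i] be the longest strictly decreasing subsequence ending at i:
i:      0  1  2  3  4  5  6  7  8  9 10 11 12
b[i]:  13  3  9 11  6 10  8 12  2  5  1  4  7
dp:     1  2  2  2  3  3  4  2  5  5  6  6  5
Maximum is 6.

6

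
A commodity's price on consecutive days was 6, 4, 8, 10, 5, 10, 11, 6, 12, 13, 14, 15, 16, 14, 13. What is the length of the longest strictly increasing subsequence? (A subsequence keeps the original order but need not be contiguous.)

Track the smallest tail for each achievable length (strict):
6 → extends → [6]
4 → replaces 6 → [4]
8 → extends → [4, 8]
10 → extends → [4, 8, 10]
5 → replaces 8 → [4, 5, 10]
10 → already a tail → [4, 5, 10]
11 → extends → [4, 5, 10, 11]
6 → replaces 10 → [4, 5, 6, 11]
12 → extends → [4, 5, 6, 11, 12]
13 → extends → [4, 5, 6, 11, 12, 13]
14 → extends → [4, 5, 6, 11, 12, 13, 14]
15 → extends → [4, 5, 6, 11, 12, 13, 14, 15]
16 → extends → [4, 5, 6, 11, 12, 13, 14, 15, 16]
14 → already a tail → [4, 5, 6, 11, 12, 13, 14, 15, 16]
13 → already a tail → [4, 5, 6, 11, 12, 13, 14, 15, 16]
Nine tails, so the longest strictly increasing subsequence has length 9 (e.g. 6, 8, 10, 11, 12, 13, 14, 15, 16).

9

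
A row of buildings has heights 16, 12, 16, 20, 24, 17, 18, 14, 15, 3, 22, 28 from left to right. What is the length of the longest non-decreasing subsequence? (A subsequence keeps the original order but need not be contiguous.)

6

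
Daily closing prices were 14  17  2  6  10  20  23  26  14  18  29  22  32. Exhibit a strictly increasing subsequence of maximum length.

2, 6, 10, 20, 23, 26, 29, 32

Patience tails give the LIS length; then backtrack through the dp parents:
14 → extends → [14]
17 → extends → [14, 17]
2 → replaces 14 → [2, 17]
6 → replaces 17 → [2, 6]
10 → extends → [2, 6, 10]
20 → extends → [2, 6, 10, 20]
23 → extends → [2, 6, 10, 20, 23]
26 → extends → [2, 6, 10, 20, 23, 26]
14 → replaces 20 → [2, 6, 10, 14, 23, 26]
18 → replaces 23 → [2, 6, 10, 14, 18, 26]
29 → extends → [2, 6, 10, 14, 18, 26, 29]
22 → replaces 26 → [2, 6, 10, 14, 18, 22, 29]
32 → extends → [2, 6, 10, 14, 18, 22, 29, 32]
Length 8; one witness is 2, 6, 10, 20, 23, 26, 29, 32.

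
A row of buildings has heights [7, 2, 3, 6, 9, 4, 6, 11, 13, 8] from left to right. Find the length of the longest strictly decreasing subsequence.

Let dp[i] be the longest strictly decreasing subsequence ending at i:
i:      1  2  3  4  5  6  7  8  9 10
a[i]:   7  2  3  6  9  4  6 11 13  8
dp:     1  2  2  2  1  3  2  1  1  2
Maximum is 3.

3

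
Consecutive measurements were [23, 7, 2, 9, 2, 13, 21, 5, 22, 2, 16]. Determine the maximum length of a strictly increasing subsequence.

5

Track the smallest tail for each achievable length (strict):
23 → extends → [23]
7 → replaces 23 → [7]
2 → replaces 7 → [2]
9 → extends → [2, 9]
2 → already a tail → [2, 9]
13 → extends → [2, 9, 13]
21 → extends → [2, 9, 13, 21]
5 → replaces 9 → [2, 5, 13, 21]
22 → extends → [2, 5, 13, 21, 22]
2 → already a tail → [2, 5, 13, 21, 22]
16 → replaces 21 → [2, 5, 13, 16, 22]
Five tails, so the longest strictly increasing subsequence has length 5 (e.g. 7, 9, 13, 21, 22).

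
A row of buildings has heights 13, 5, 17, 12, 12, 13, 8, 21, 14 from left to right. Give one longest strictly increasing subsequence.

5, 12, 13, 21

Patience tails give the LIS length; then backtrack through the dp parents:
13 → extends → [13]
5 → replaces 13 → [5]
17 → extends → [5, 17]
12 → replaces 17 → [5, 12]
12 → already a tail → [5, 12]
13 → extends → [5, 12, 13]
8 → replaces 12 → [5, 8, 13]
21 → extends → [5, 8, 13, 21]
14 → replaces 21 → [5, 8, 13, 14]
Length 4; one witness is 5, 12, 13, 21.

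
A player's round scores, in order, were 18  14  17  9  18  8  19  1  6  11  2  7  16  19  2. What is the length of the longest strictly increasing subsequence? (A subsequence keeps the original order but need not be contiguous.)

5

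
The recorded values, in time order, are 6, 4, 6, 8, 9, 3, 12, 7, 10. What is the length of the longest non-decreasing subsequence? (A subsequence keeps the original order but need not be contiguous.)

5

Track the smallest tail for each achievable length (allowing ties):
6 → extends → [6]
4 → replaces 6 → [4]
6 → extends → [4, 6]
8 → extends → [4, 6, 8]
9 → extends → [4, 6, 8, 9]
3 → replaces 4 → [3, 6, 8, 9]
12 → extends → [3, 6, 8, 9, 12]
7 → replaces 8 → [3, 6, 7, 9, 12]
10 → replaces 12 → [3, 6, 7, 9, 10]
Five tails, so the longest non-decreasing subsequence has length 5 (e.g. 6, 6, 8, 9, 12).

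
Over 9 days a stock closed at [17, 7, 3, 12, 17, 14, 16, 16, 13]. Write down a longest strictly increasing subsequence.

Patience tails give the LIS length; then backtrack through the dp parents:
17 → extends → [17]
7 → replaces 17 → [7]
3 → replaces 7 → [3]
12 → extends → [3, 12]
17 → extends → [3, 12, 17]
14 → replaces 17 → [3, 12, 14]
16 → extends → [3, 12, 14, 16]
16 → already a tail → [3, 12, 14, 16]
13 → replaces 14 → [3, 12, 13, 16]
Length 4; one witness is 7, 12, 14, 16.

7, 12, 14, 16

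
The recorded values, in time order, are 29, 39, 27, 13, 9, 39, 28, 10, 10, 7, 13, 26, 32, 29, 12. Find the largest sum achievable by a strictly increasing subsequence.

Let S[i] be the best sum of a strictly increasing subsequence ending at i:
i:      1  2  3  4  5  6  7  8  9 10 11 12 13 14 15
a[i]:  29 39 27 13  9 39 28 10 10  7 13 26 32 29 12
S:     29 68 27 13  9 68 55 19 19  7 32 58 90 87 31
Maximum is 90 (e.g. 9 + 10 + 13 + 26 + 32).

90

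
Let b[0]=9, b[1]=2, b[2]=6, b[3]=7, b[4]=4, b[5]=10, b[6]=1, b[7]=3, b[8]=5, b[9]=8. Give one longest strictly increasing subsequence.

Patience tails give the LIS length; then backtrack through the dp parents:
9 → extends → [9]
2 → replaces 9 → [2]
6 → extends → [2, 6]
7 → extends → [2, 6, 7]
4 → replaces 6 → [2, 4, 7]
10 → extends → [2, 4, 7, 10]
1 → replaces 2 → [1, 4, 7, 10]
3 → replaces 4 → [1, 3, 7, 10]
5 → replaces 7 → [1, 3, 5, 10]
8 → replaces 10 → [1, 3, 5, 8]
Length 4; one witness is 2, 6, 7, 10.

2, 6, 7, 10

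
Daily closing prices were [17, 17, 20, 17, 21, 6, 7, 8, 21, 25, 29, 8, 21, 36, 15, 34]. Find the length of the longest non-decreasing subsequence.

Track the smallest tail for each achievable length (allowing ties):
17 → extends → [17]
17 → extends → [17, 17]
20 → extends → [17, 17, 20]
17 → replaces 20 → [17, 17, 17]
21 → extends → [17, 17, 17, 21]
6 → replaces 17 → [6, 17, 17, 21]
7 → replaces 17 → [6, 7, 17, 21]
8 → replaces 17 → [6, 7, 8, 21]
21 → extends → [6, 7, 8, 21, 21]
25 → extends → [6, 7, 8, 21, 21, 25]
29 → extends → [6, 7, 8, 21, 21, 25, 29]
8 → replaces 21 → [6, 7, 8, 8, 21, 25, 29]
21 → replaces 25 → [6, 7, 8, 8, 21, 21, 29]
36 → extends → [6, 7, 8, 8, 21, 21, 29, 36]
15 → replaces 21 → [6, 7, 8, 8, 15, 21, 29, 36]
34 → replaces 36 → [6, 7, 8, 8, 15, 21, 29, 34]
Eight tails, so the longest non-decreasing subsequence has length 8 (e.g. 17, 17, 20, 21, 21, 25, 29, 36).

8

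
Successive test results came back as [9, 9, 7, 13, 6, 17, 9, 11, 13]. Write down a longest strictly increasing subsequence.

7, 9, 11, 13

Patience tails give the LIS length; then backtrack through the dp parents:
9 → extends → [9]
9 → already a tail → [9]
7 → replaces 9 → [7]
13 → extends → [7, 13]
6 → replaces 7 → [6, 13]
17 → extends → [6, 13, 17]
9 → replaces 13 → [6, 9, 17]
11 → replaces 17 → [6, 9, 11]
13 → extends → [6, 9, 11, 13]
Length 4; one witness is 7, 9, 11, 13.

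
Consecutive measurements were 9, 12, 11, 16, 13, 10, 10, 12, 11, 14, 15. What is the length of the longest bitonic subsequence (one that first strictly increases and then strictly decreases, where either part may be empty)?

inc[i] = longest strictly increasing subsequence ending at i; dec[i] = longest strictly decreasing subsequence starting at i:
i:      1  2  3  4  5  6  7  8  9 10 11
a[i]:   9 12 11 16 13 10 10 12 11 14 15
inc:    1  2  2  3  3  2  2  3  3  4  5
dec:    1  3  2  4  3  1  1  2  1  1  1
Best peak at i=4 (value 16): inc=3, dec=4, length 3+4−1 = 6.

6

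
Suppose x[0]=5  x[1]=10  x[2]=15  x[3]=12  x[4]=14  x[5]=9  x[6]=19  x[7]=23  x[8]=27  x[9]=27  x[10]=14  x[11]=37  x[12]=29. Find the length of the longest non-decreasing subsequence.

9

Track the smallest tail for each achievable length (allowing ties):
5 → extends → [5]
10 → extends → [5, 10]
15 → extends → [5, 10, 15]
12 → replaces 15 → [5, 10, 12]
14 → extends → [5, 10, 12, 14]
9 → replaces 10 → [5, 9, 12, 14]
19 → extends → [5, 9, 12, 14, 19]
23 → extends → [5, 9, 12, 14, 19, 23]
27 → extends → [5, 9, 12, 14, 19, 23, 27]
27 → extends → [5, 9, 12, 14, 19, 23, 27, 27]
14 → replaces 19 → [5, 9, 12, 14, 14, 23, 27, 27]
37 → extends → [5, 9, 12, 14, 14, 23, 27, 27, 37]
29 → replaces 37 → [5, 9, 12, 14, 14, 23, 27, 27, 29]
Nine tails, so the longest non-decreasing subsequence has length 9 (e.g. 5, 10, 12, 14, 19, 23, 27, 27, 37).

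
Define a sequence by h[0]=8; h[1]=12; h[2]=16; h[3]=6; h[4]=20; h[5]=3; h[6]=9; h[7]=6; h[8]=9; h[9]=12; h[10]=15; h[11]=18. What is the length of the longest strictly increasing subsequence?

6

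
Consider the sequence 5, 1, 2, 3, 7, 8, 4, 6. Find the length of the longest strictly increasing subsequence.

Track the smallest tail for each achievable length (strict):
5 → extends → [5]
1 → replaces 5 → [1]
2 → extends → [1, 2]
3 → extends → [1, 2, 3]
7 → extends → [1, 2, 3, 7]
8 → extends → [1, 2, 3, 7, 8]
4 → replaces 7 → [1, 2, 3, 4, 8]
6 → replaces 8 → [1, 2, 3, 4, 6]
Five tails, so the longest strictly increasing subsequence has length 5 (e.g. 1, 2, 3, 7, 8).

5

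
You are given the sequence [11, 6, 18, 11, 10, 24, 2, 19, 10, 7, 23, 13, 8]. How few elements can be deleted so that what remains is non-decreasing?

9

Fewest deletions = n − (longest non-decreasing subsequence).
i:      1  2  3  4  5  6  7  8  9 10 11 12 13
a[i]:  11  6 18 11 10 24  2 19 10  7 23 13  8
dp:     1  1  2  2  2  3  1  3  3  2  4  4  3
max dp = 4, so deletions = 13 − 4 = 9.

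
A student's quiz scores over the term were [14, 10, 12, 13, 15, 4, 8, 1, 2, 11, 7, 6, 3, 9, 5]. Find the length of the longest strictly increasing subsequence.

4

Let dp[i] be the length of the longest such subsequence ending at index i:
i:      1  2  3  4  5  6  7  8  9 10 11 12 13 14 15
a[i]:  14 10 12 13 15  4  8  1  2 11  7  6  3  9  5
dp:     1  1  2  3  4  1  2  1  2  3  3  3  3  4  4
Maximum dp value is 4.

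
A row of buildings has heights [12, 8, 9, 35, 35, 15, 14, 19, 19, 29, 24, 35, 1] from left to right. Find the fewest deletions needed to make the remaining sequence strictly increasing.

7

Fewest deletions = n − (longest strictly increasing subsequence).
Patience tails:
12 → extends → [12]
8 → replaces 12 → [8]
9 → extends → [8, 9]
35 → extends → [8, 9, 35]
35 → already a tail → [8, 9, 35]
15 → replaces 35 → [8, 9, 15]
14 → replaces 15 → [8, 9, 14]
19 → extends → [8, 9, 14, 19]
19 → already a tail → [8, 9, 14, 19]
29 → extends → [8, 9, 14, 19, 29]
24 → replaces 29 → [8, 9, 14, 19, 24]
35 → extends → [8, 9, 14, 19, 24, 35]
1 → replaces 8 → [1, 9, 14, 19, 24, 35]
Longest strictly increasing subsequence has length 6, so deletions = 13 − 6 = 7.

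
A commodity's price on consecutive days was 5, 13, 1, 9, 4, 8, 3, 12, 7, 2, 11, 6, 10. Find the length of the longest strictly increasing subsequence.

Let dp[i] be the length of the longest such subsequence ending at index i:
i:      1  2  3  4  5  6  7  8  9 10 11 12 13
a[i]:   5 13  1  9  4  8  3 12  7  2 11  6 10
dp:     1  2  1  2  2  3  2  4  3  2  4  3  4
Maximum dp value is 4.

4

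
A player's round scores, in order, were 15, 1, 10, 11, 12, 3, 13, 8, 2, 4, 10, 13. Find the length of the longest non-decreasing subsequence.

Let dp[i] be the length of the longest such subsequence ending at index i:
i:      1  2  3  4  5  6  7  8  9 10 11 12
a[i]:  15  1 10 11 12  3 13  8  2  4 10 13
dp:     1  1  2  3  4  2  5  3  2  3  4  6
Maximum dp value is 6.

6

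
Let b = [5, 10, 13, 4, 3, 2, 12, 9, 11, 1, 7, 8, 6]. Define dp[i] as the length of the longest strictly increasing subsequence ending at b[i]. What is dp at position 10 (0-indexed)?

dp[i] = 1 + max{dp[j] : j<i, b[j]<b[i]} (or 1 if no such j):
i:      0  1  2  3  4  5  6  7  8  9 10 11 12
b[i]:   5 10 13  4  3  2 12  9 11  1  7  8  6
dp:     1  2  3  1  1  1  3  2  3  1  2  3  2
At index 10 the value is 2.

2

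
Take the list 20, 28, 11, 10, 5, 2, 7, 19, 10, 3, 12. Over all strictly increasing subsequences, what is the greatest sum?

Let S[i] be the best sum of a strictly increasing subsequence ending at i:
i:      1  2  3  4  5  6  7  8  9 10 11
a[i]:  20 28 11 10  5  2  7 19 10  3 12
S:     20 48 11 10  5  2 12 31 22  5 34
Maximum is 48 (e.g. 20 + 28).

48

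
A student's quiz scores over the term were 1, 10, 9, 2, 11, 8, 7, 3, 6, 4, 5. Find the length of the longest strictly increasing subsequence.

5

Track the smallest tail for each achievable length (strict):
1 → extends → [1]
10 → extends → [1, 10]
9 → replaces 10 → [1, 9]
2 → replaces 9 → [1, 2]
11 → extends → [1, 2, 11]
8 → replaces 11 → [1, 2, 8]
7 → replaces 8 → [1, 2, 7]
3 → replaces 7 → [1, 2, 3]
6 → extends → [1, 2, 3, 6]
4 → replaces 6 → [1, 2, 3, 4]
5 → extends → [1, 2, 3, 4, 5]
Five tails, so the longest strictly increasing subsequence has length 5 (e.g. 1, 2, 3, 4, 5).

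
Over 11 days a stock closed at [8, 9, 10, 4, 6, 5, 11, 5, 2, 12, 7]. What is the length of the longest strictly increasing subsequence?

5

Track the smallest tail for each achievable length (strict):
8 → extends → [8]
9 → extends → [8, 9]
10 → extends → [8, 9, 10]
4 → replaces 8 → [4, 9, 10]
6 → replaces 9 → [4, 6, 10]
5 → replaces 6 → [4, 5, 10]
11 → extends → [4, 5, 10, 11]
5 → already a tail → [4, 5, 10, 11]
2 → replaces 4 → [2, 5, 10, 11]
12 → extends → [2, 5, 10, 11, 12]
7 → replaces 10 → [2, 5, 7, 11, 12]
Five tails, so the longest strictly increasing subsequence has length 5 (e.g. 8, 9, 10, 11, 12).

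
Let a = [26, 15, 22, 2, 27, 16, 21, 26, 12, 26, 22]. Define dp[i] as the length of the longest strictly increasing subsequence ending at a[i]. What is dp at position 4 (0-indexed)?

dp[i] = 1 + max{dp[j] : j<i, a[j]<a[i]} (or 1 if no such j):
i:      0  1  2  3  4  5  6  7  8  9 10
a[i]:  26 15 22  2 27 16 21 26 12 26 22
dp:     1  1  2  1  3  2  3  4  2  4  4
At index 4 the value is 3.

3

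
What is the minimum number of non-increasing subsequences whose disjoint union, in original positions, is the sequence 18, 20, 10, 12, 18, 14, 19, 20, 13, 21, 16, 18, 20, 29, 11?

The minimum number of non-increasing subsequences covering a sequence equals the length of its longest strictly increasing subsequence.
LIS length is 7 (e.g. 10, 12, 18, 19, 20, 21, 29), so 7 piles are needed.

7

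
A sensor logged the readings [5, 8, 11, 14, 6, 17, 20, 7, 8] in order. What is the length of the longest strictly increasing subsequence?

Track the smallest tail for each achievable length (strict):
5 → extends → [5]
8 → extends → [5, 8]
11 → extends → [5, 8, 11]
14 → extends → [5, 8, 11, 14]
6 → replaces 8 → [5, 6, 11, 14]
17 → extends → [5, 6, 11, 14, 17]
20 → extends → [5, 6, 11, 14, 17, 20]
7 → replaces 11 → [5, 6, 7, 14, 17, 20]
8 → replaces 14 → [5, 6, 7, 8, 17, 20]
Six tails, so the longest strictly increasing subsequence has length 6 (e.g. 5, 8, 11, 14, 17, 20).

6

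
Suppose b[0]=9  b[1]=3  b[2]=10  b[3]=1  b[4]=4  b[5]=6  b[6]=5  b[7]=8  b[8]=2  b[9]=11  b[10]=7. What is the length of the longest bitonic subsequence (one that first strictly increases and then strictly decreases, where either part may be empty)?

inc[i] = longest strictly increasing subsequence ending at i; dec[i] = longest strictly decreasing subsequence starting at i:
i:      0  1  2  3  4  5  6  7  8  9 10
b[i]:   9  3 10  1  4  6  5  8  2 11  7
inc:    1  1  2  1  2  3  3  4  2  5  4
dec:    4  2  4  1  2  3  2  2  1  2  1
Best peak at i=9 (value 11): inc=5, dec=2, length 5+2−1 = 6.

6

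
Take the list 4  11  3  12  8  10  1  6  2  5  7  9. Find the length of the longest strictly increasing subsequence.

Track the smallest tail for each achievable length (strict):
4 → extends → [4]
11 → extends → [4, 11]
3 → replaces 4 → [3, 11]
12 → extends → [3, 11, 12]
8 → replaces 11 → [3, 8, 12]
10 → replaces 12 → [3, 8, 10]
1 → replaces 3 → [1, 8, 10]
6 → replaces 8 → [1, 6, 10]
2 → replaces 6 → [1, 2, 10]
5 → replaces 10 → [1, 2, 5]
7 → extends → [1, 2, 5, 7]
9 → extends → [1, 2, 5, 7, 9]
Five tails, so the longest strictly increasing subsequence has length 5 (e.g. 1, 2, 5, 7, 9).

5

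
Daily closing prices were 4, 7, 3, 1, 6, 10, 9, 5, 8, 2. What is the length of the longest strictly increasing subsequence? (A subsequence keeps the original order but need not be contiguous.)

Let dp[i] be the length of the longest such subsequence ending at index i:
i:      1  2  3  4  5  6  7  8  9 10
a[i]:   4  7  3  1  6 10  9  5  8  2
dp:     1  2  1  1  2  3  3  2  3  2
Maximum dp value is 3.

3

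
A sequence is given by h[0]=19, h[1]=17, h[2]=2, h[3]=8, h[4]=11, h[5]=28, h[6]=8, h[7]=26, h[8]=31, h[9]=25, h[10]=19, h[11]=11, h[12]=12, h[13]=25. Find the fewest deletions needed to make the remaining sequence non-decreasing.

8

Fewest deletions = n − (longest non-decreasing subsequence).
i:      0  1  2  3  4  5  6  7  8  9 10 11 12 13
h[i]:  19 17  2  8 11 28  8 26 31 25 19 11 12 25
dp:     1  1  1  2  3  4  3  4  5  4  4  4  5  6
max dp = 6, so deletions = 14 − 6 = 8.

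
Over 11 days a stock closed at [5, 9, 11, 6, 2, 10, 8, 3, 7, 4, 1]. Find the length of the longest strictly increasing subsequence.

Track the smallest tail for each achievable length (strict):
5 → extends → [5]
9 → extends → [5, 9]
11 → extends → [5, 9, 11]
6 → replaces 9 → [5, 6, 11]
2 → replaces 5 → [2, 6, 11]
10 → replaces 11 → [2, 6, 10]
8 → replaces 10 → [2, 6, 8]
3 → replaces 6 → [2, 3, 8]
7 → replaces 8 → [2, 3, 7]
4 → replaces 7 → [2, 3, 4]
1 → replaces 2 → [1, 3, 4]
Three tails, so the longest strictly increasing subsequence has length 3 (e.g. 5, 9, 11).

3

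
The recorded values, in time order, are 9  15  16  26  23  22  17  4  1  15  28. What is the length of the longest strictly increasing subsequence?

5

Let dp[i] be the length of the longest such subsequence ending at index i:
i:      1  2  3  4  5  6  7  8  9 10 11
a[i]:   9 15 16 26 23 22 17  4  1 15 28
dp:     1  2  3  4  4  4  4  1  1  2  5
Maximum dp value is 5.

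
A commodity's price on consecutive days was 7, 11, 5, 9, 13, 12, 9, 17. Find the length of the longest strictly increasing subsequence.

Let dp[i] be the length of the longest such subsequence ending at index i:
i:      1  2  3  4  5  6  7  8
a[i]:   7 11  5  9 13 12  9 17
dp:     1  2  1  2  3  3  2  4
Maximum dp value is 4.

4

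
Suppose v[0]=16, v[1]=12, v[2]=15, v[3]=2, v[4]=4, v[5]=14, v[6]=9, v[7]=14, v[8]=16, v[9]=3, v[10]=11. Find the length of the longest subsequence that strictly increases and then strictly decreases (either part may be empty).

inc[i] = longest strictly increasing subsequence ending at i; dec[i] = longest strictly decreasing subsequence starting at i:
i:      0  1  2  3  4  5  6  7  8  9 10
v[i]:  16 12 15  2  4 14  9 14 16  3 11
inc:    1  1  2  1  2  3  3  4  5  2  4
dec:    5  3  4  1  2  3  2  2  2  1  1
Best peak at i=8 (value 16): inc=5, dec=2, length 5+2−1 = 6.

6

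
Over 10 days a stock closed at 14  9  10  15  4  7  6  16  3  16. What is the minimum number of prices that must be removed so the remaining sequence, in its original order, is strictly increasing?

Fewest deletions = n − (longest strictly increasing subsequence).
i:      1  2  3  4  5  6  7  8  9 10
a[i]:  14  9 10 15  4  7  6 16  3 16
dp:     1  1  2  3  1  2  2  4  1  4
max dp = 4, so deletions = 10 − 4 = 6.

6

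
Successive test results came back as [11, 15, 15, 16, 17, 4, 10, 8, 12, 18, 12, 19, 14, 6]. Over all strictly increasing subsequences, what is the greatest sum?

Let S[i] be the best sum of a strictly increasing subsequence ending at i:
i:      1  2  3  4  5  6  7  8  9 10 11 12 13 14
a[i]:  11 15 15 16 17  4 10  8 12 18 12 19 14  6
S:     11 26 26 42 59  4 14 12 26 77 26 96 40 10
Maximum is 96 (e.g. 11 + 15 + 16 + 17 + 18 + 19).

96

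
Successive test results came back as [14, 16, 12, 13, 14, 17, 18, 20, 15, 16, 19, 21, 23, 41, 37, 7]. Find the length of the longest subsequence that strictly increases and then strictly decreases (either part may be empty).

11

inc[i] = longest strictly increasing subsequence ending at i; dec[i] = longest strictly decreasing subsequence starting at i:
i:      1  2  3  4  5  6  7  8  9 10 11 12 13 14 15 16
a[i]:  14 16 12 13 14 17 18 20 15 16 19 21 23 41 37  7
inc:    1  2  1  2  3  4  5  6  4  5  6  7  8  9  9  1
dec:    3  3  2  2  2  3  3  3  2  2  2  2  2  3  2  1
Best peak at i=14 (value 41): inc=9, dec=3, length 9+3−1 = 11.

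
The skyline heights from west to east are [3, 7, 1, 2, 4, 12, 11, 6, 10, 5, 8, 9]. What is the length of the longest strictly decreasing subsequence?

Let dp[i] be the longest strictly decreasing subsequence ending at i:
i:      1  2  3  4  5  6  7  8  9 10 11 12
a[i]:   3  7  1  2  4 12 11  6 10  5  8  9
dp:     1  1  2  2  2  1  2  3  3  4  4  4
Maximum is 4.

4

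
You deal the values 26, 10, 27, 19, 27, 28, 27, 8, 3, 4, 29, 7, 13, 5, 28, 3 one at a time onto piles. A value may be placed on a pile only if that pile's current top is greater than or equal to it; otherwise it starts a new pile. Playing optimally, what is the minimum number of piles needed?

5

The minimum number of non-increasing subsequences covering a sequence equals the length of its longest strictly increasing subsequence.
LIS length is 5 (e.g. 10, 19, 27, 28, 29), so 5 piles are needed.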